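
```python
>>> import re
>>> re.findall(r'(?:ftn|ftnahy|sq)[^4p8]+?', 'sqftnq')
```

Matches: at [0:3] → 'sqf'.
With no groups in the pattern, `findall` gives back each whole match — 1 here.

['sqf']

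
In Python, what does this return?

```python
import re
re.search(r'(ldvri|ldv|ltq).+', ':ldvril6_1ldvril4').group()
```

'ldvril6_1ldvril4'

`re.search` tries every starting position until one works.
The match spans [1:17] → 'ldvril6_1ldvril4'.
Captured: group 1 = 'ldvri'.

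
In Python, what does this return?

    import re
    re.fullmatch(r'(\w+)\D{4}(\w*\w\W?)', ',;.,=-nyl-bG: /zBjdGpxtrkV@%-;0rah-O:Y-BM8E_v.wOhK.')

`fullmatch` succeeds only if the pattern covers the string from start to end.
Here the pattern can't cover the whole string, so the call returns None.

None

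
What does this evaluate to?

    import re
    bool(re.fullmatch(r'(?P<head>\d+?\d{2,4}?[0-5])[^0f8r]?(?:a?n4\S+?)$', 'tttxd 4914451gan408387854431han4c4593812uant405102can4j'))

False

For `fullmatch`, every character of the input must be accounted for by the pattern.
Here the pattern can't cover the whole string, so the call returns None, and `bool(None)` is False.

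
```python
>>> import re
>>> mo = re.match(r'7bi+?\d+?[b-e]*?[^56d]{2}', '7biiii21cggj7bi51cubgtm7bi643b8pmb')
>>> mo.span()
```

(0, 9)

Pattern: the literal '7b', then one or more of the literal 'i' (lazy); then one or more of a digit (lazy), then zero or more of a character in [b-e] (lazy); then exactly 2 of any character except [56d].
Lazy quantifiers expand one character at a time until the remainder of the pattern can match.
With `match`, the pattern is implicitly anchored at the beginning.
The match spans [0:9] → '7biiii21c'.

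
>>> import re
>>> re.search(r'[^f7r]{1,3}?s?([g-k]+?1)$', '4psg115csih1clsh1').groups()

('h1',)

The pattern matches 1 to 3 of any character except [f7r] (lazy), then optionally a literal 's'; then one or more of a character in [g-k] (lazy), then the literal '1' (captured); then anchored at the end.
`re.search` scans for the first position where the pattern succeeds.
The match spans [11:17] → '1clsh1'.
Captured: group 1 = 'h1'.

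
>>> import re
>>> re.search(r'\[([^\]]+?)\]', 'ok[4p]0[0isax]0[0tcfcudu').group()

'[4p]'

Unlike `match`, `search` isn't anchored — it looks for the pattern anywhere in the string.
The match spans [2:6] → '[4p]'.
Captured: group 1 = '4p'.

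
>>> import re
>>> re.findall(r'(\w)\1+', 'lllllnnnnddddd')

['l', 'n', 'd']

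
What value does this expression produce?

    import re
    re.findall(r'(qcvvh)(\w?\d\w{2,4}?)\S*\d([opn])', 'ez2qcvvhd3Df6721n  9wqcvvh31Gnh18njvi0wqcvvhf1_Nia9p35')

[('qcvvh', 'd3Df', 'n'), ('qcvvh', '31Gn', 'p')]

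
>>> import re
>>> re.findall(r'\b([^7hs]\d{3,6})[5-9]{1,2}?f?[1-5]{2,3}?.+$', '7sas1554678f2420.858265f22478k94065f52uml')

['.85826']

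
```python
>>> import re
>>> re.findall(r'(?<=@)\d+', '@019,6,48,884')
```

Because the assertion is zero-width, the text it checks is not consumed and won't appear in the result.
Walking the string: at [1:4] → '019'.
`findall` yields the raw match text (1 of them) because the pattern has no groups.

['019']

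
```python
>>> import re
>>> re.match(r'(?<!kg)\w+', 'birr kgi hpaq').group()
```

`match` is anchored at position 0; if the pattern doesn't fit there, it returns None.
The match spans [0:4] → 'birr'.

'birr'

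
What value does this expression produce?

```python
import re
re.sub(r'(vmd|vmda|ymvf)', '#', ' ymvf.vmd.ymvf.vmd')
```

' #.#.#.#'

Each match is replaced by '#'.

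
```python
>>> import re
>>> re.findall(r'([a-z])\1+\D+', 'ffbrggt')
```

['f']

After group 1 captures some text, `\1` only succeeds where that same text appears again.
Walking the string: at [0:7] match 'ffbrggt', group 1 = 'f'.
Because there's exactly one group, `findall` drops the full match and keeps group 1 from the one hit.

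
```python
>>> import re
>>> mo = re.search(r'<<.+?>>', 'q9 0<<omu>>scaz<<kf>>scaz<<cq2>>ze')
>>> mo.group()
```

'<<omu>>'

A `+?`/`*?`/`{m,n}?` starts at its minimum and grows only as far as needed for what follows to match.
The match spans [4:11] → '<<omu>>'.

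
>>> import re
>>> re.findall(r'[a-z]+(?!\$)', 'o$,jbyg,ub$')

['jbyg', 'u']

The negative lookaround is zero-width — it rules out positions where the adjacent text would match, without consuming anything.
Since nothing is captured, `findall` lists the 2 matched substrings directly.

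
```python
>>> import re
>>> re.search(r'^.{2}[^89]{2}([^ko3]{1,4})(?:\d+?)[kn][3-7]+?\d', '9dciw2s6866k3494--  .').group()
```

'9dciw2s6866k34'

Pattern: anchored at the start of the string; then exactly 2 of any character, then exactly 2 of any character except [89]; then 1 to 4 of any character except [ko3] (captured); then one or more of a digit (lazy) (non-capturing group); then one of [kn], then one or more of a character in [3-7] (lazy), then a digit.
The match spans [0:14] → '9dciw2s6866k34'.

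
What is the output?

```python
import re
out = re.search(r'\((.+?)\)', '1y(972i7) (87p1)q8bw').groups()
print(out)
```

('972i7',)

The match spans [2:9] → '(972i7)'.
Captured: group 1 = '972i7'.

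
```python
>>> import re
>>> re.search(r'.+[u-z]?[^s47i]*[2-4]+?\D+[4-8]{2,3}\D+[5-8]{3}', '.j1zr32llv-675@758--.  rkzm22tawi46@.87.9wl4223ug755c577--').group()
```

'.j1zr32llv-675@758--.  rkzm22tawi46@.87.9wl4223ug755c577'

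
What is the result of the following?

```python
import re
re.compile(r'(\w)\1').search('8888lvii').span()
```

(0, 2)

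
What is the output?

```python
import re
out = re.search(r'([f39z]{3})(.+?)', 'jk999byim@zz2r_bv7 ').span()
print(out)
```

This matches exactly 3 of one of [f39z] (captured); then one or more of any character (lazy) (captured).
Unlike `match`, `search` isn't anchored — it looks for the pattern anywhere in the string.
The match spans [2:6] → '999b'.
Captured: group 1 = '999', group 2 = 'b'.

(2, 6)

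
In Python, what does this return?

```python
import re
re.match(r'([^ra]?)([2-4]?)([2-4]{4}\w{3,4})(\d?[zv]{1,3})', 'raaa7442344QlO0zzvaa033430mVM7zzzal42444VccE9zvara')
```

`re.match` only tries the pattern at the start of the string.
Here position 0 doesn't satisfy it, so the call returns None.

None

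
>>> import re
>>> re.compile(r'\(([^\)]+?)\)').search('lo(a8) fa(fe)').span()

(2, 6)

`re.search` scans for the first position where the pattern succeeds.
The match spans [2:6] → '(a8)'.
Captured: group 1 = 'a8'.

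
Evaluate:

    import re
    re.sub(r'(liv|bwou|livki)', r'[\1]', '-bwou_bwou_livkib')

Alternation isn't longest-match — the leftmost alternative that fits at this position is chosen.
Matches: at [1:5] → 'bwou'; at [6:10] → 'bwou'; at [11:14] → 'liv'.
The replacement refers to a captured group, so each match is rewritten using its own captured text.

'-[bwou]_[bwou]_[liv]kib'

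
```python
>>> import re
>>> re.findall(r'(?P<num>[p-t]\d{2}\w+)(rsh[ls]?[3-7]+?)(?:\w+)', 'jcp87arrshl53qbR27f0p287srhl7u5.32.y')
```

A non-greedy quantifier consumes as few characters as it can — just enough that the remainder of the pattern still matches from where it stops; whatever follows it matches normally.
Multiple groups make `findall` return tuples — one 2-tuple for the one match.

[('p87ar', 'rshl5')]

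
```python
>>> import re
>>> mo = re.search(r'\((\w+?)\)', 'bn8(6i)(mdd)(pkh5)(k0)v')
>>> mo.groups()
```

('6i',)

The match spans [3:7] → '(6i)'.
Captured: group 1 = '6i'.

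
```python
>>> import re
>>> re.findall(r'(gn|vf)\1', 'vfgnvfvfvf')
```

['vf']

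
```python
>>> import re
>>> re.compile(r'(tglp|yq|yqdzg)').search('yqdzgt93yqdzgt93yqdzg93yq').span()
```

Alternation tries branches left to right and keeps the first one that lets the overall match succeed at that position.
`search` walks the string left to right and returns the first match it finds.
The match spans [0:2] → 'yq'.
Captured: group 1 = 'yq'.

(0, 2)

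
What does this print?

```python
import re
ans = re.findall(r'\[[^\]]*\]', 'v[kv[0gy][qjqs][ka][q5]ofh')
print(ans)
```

['[kv[0gy]', '[qjqs]', '[ka]', '[q5]']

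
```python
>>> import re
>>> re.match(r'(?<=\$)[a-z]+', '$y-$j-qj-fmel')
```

`re.match` won't scan ahead — the pattern has to work from the very first character.
Here position 0 doesn't satisfy it, so the call returns None.

None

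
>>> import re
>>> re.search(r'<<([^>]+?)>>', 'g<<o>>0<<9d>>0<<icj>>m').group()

'<<o>>'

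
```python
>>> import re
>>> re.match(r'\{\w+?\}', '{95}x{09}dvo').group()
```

`re.match` won't scan ahead — the pattern has to work from the very first character.
The match spans [0:4] → '{95}'.

'{95}'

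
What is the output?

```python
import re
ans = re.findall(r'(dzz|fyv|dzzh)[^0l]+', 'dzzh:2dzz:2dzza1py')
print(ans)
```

['dzz']

The regex engine tests alternatives in the order written; an earlier branch that matches wins even if a later one would match more.
One capturing group, so `findall` returns just the captured substring from the one match — 1 in all.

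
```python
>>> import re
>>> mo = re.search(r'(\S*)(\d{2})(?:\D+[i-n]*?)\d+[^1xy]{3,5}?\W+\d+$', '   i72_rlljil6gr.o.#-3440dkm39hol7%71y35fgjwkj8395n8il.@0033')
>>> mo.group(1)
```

'i72_rlljil6gr.o.#-3440dkm39hol7%71y35fgjwkj83'

The match spans [3:60] → 'i72_rlljil6gr.o.#-3440dkm39hol7%71y35fgjwkj8395n8il.@0033'.
Captured: group 1 = 'i72_rlljil6gr.o.#-3440dkm39hol7%71y35fgjwkj83', group 2 = '95'.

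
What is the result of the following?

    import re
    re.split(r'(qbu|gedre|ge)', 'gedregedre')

`|` is ordered: at each position the engine commits to the first alternative that works.
The group in the pattern means `split` returns the separators' captures alongside the pieces.

['', 'gedre', '', 'gedre', '']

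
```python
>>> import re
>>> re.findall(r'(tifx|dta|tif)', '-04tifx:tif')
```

['tifx', 'tif']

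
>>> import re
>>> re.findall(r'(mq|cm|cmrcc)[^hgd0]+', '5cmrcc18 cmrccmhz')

The regex engine tests alternatives in the order written; an earlier branch that matches wins even if a later one would match more.
Because there's exactly one group, `findall` drops the full match and keeps group 1 from the one hit.

['cm']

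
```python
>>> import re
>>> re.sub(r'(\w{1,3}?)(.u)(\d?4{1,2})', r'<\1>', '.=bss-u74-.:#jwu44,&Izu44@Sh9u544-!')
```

'.=<bss>-.:#<j>,&<I>@<Sh>-!'

The pattern matches 1 to 3 of a word character (lazy) (captured); then any character, then a literal 'u' (captured); then optionally a digit, then 1 to 2 of the literal '4' (captured).
Matches: at [2:9] → 'bss-u74'; at [13:18] → 'jwu44'; at [20:25] → 'Izu44'; at [26:33] → 'Sh9u544'.
`\1` in the replacement pulls in group 1's text for each match.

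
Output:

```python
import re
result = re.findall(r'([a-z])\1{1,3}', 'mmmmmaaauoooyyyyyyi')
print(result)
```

['m', 'a', 'o', 'y', 'y']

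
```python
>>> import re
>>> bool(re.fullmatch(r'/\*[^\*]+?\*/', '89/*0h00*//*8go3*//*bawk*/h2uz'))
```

False

`re.fullmatch` is like wrapping the pattern in `^…$` (in single-line mode).
Here the string isn't matched end-to-end, so the call returns None, and `bool(None)` is False.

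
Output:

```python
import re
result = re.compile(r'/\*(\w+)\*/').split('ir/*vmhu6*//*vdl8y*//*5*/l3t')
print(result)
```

['ir', 'vmhu6', '', 'vdl8y', '', '5', 'l3t']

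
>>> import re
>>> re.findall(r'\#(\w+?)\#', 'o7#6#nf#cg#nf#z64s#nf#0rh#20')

['6', 'cg', 'z64s', '0rh']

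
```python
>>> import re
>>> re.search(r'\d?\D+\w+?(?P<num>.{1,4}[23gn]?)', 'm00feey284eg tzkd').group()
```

'm00fee'

Pattern: optionally a digit, then one or more of a non-digit; then one or more of a word character (lazy); then 1 to 4 of any character, then optionally one of [23gn] (captured as 'num').
`search` walks the string left to right and returns the first match it finds.
The match spans [0:6] → 'm00fee'.
Captured: group 1 = '0fee'.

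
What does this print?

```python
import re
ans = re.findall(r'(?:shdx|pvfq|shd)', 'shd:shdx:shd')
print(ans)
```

Alternation isn't longest-match — the leftmost alternative that fits at this position is chosen.
Matches: at [0:3] → 'shd'; at [4:8] → 'shdx'; at [9:12] → 'shd'.
No capturing groups, so `findall` returns the 3 full match strings.

['shd', 'shdx', 'shd']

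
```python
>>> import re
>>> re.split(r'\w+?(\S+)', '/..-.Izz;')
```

['/..-.', 'zz;', '']

The pattern matches one or more of a word character (lazy); then one or more of a non-whitespace character (captured).
A non-greedy quantifier consumes as few characters as it can — just enough that the remainder of the pattern still matches from where it stops; whatever follows it matches normally.
Matches to split on: at [5:9] → 'Izz;'.
`re.split` interleaves the captured-group text with the surrounding fragments.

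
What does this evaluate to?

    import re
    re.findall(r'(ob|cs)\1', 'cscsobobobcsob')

['cs', 'ob']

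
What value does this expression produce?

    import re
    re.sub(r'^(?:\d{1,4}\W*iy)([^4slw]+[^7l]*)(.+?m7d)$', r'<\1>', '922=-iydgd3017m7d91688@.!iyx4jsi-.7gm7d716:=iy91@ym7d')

'<dgd3017m7d91688@.!iyx4jsi-.>'

The pattern matches anchored at the start of the string; then 1 to 4 of a digit, then zero or more of a non-word character, then the literal 'iy' (non-capturing group); then one or more of any character except [4slw], then zero or more of any character except [7l] (captured); then one or more of any character (lazy), then the literal 'm7d' (captured); then anchored at the end.
Matches: at [0:53] → '922=-iydgd3017m7d91688@.!iyx4jsi-.7gm7d716:=iy91@ym7d'.
Each match is replaced using the text its own group 1 captured.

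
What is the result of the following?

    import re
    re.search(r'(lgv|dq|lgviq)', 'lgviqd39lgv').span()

`|` is ordered: at each position the engine commits to the first alternative that works.
The match spans [0:3] → 'lgv'.

(0, 3)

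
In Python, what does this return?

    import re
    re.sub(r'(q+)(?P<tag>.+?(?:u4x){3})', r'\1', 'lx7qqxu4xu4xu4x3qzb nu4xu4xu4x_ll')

With the lazy modifier that quantifier settles for the fewest repetitions that let the rest of the pattern succeed (the atoms after it are unaffected and can still be greedy).
Each match is replaced using the text its own group 1 captured.

'lx7qq3q_ll'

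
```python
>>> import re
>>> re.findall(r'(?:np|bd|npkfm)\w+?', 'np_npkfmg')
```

['np_', 'npk']

Alternation tries branches left to right and keeps the first one that lets the overall match succeed at that position.
With no groups in the pattern, `findall` gives back each whole match — 2 here.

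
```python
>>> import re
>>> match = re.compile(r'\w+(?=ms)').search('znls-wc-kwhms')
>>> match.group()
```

'kwh'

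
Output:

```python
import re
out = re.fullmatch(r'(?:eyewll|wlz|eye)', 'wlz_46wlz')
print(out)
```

`fullmatch` succeeds only if the pattern covers the string from start to end.
Here the string isn't matched end-to-end, so the call returns None.

None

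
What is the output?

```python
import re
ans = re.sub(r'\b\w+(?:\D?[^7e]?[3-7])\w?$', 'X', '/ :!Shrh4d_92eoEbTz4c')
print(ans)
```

Pattern: a word boundary (`\b`, zero-width); then one or more of a word character; then optionally a non-digit, then optionally any character except [7e], then a character in [3-7] (non-capturing group); then optionally a word character; then anchored at the end.
Matches: at [4:21] → 'Shrh4d_92eoEbTz4c'.
Each match is replaced by 'X'.

/ :!X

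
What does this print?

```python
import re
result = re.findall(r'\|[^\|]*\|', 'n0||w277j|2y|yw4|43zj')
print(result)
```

['||', '|2y|']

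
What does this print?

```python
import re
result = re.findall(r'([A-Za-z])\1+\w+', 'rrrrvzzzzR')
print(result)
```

['r']

`\1` has to match the exact text group 1 already captured.
With a single group, `findall` returns only what that group captured — 1 item.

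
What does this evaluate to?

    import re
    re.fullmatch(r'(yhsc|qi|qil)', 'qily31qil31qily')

`re.fullmatch` is like wrapping the pattern in `^…$` (in single-line mode).
Here the string isn't matched end-to-end, so the call returns None.

None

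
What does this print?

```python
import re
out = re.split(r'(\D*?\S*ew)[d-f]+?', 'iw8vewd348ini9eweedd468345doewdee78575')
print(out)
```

['', 'iw8vewd348ini9eweedd468345doew', 'ee78575']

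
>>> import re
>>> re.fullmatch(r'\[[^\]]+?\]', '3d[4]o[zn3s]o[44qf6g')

`fullmatch` succeeds only if the pattern covers the string from start to end.
Here the pattern can't cover the whole string, so the call returns None.

None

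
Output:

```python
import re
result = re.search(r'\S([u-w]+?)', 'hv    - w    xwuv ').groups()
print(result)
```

('v',)

This matches a non-whitespace character; then one or more of a character in [u-w] (lazy) (captured).
`search` walks the string left to right and returns the first match it finds.
The match spans [0:2] → 'hv'.
Captured: group 1 = 'v'.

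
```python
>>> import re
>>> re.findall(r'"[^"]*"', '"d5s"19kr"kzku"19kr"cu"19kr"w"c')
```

['"d5s"', '"kzku"', '"cu"', '"w"']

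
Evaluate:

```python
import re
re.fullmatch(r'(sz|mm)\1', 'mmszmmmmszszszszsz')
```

None

After group 1 captures some text, `\1` only succeeds where that same text appears again.
`re.fullmatch` is like wrapping the pattern in `^…$` (in single-line mode).
Here the string isn't matched end-to-end, so the call returns None.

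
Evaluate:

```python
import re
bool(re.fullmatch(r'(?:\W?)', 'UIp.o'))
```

False

`fullmatch` succeeds only if the pattern covers the string from start to end.
Here there's no way to consume every character, so the call returns None, and `bool(None)` is False.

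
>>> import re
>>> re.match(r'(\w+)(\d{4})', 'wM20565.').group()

'wM20565'

`match` is anchored at position 0; if the pattern doesn't fit there, it returns None.
The match spans [0:7] → 'wM20565'.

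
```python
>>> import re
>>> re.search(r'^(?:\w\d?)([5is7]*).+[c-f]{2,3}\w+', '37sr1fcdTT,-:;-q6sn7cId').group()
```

'37sr1fcdTT'

Pattern: anchored at the start of the string; then a word character, then optionally a digit (non-capturing group); then zero or more of one of [5is7] (captured); then one or more of any character; then 2 to 3 of a character in [c-f], then one or more of a word character.
`search` walks the string left to right and returns the first match it finds.
The match spans [0:10] → '37sr1fcdTT'.
Captured: group 1 = 's'.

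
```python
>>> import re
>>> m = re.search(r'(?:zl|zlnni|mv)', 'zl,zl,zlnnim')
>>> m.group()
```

'zl'

Unlike `match`, `search` isn't anchored — it looks for the pattern anywhere in the string.
The match spans [0:2] → 'zl'.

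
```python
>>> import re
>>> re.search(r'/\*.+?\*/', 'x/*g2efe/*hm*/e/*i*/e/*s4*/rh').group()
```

Because the quantifier is non-greedy, it stops expanding at the earliest point where the rest of the pattern can succeed.
`re.search` scans for the first position where the pattern succeeds.
The match spans [1:14] → '/*g2efe/*hm*/'.

'/*g2efe/*hm*/'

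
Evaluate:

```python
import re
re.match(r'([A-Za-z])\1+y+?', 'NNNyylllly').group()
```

'NNNy'

After group 1 captures some text, `\1` only succeeds where that same text appears again.
`re.match` only tries the pattern at the start of the string.
The match spans [0:4] → 'NNNy'.
Captured: group 1 = 'N'.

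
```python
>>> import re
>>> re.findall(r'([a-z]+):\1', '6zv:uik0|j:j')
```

`\1` has to match the exact text group 1 already captured.
Matches: at [9:12] match 'j:j', group 1 = 'j'.
With a single group, `findall` returns only what that group captured — 1 item.

['j']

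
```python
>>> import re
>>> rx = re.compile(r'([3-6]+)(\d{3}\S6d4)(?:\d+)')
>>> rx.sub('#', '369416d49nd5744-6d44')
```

This matches one or more of a character in [3-6] (captured); then exactly 3 of a digit, then a non-whitespace character, then the literal '6d4' (captured); then one or more of a digit (non-capturing group).
`sub` substitutes '#' at each match site.

'#nd#'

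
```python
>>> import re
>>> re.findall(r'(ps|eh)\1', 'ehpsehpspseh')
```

['ps']

A backreference is literal: `\1` must see the identical characters the first group matched.
Scanning left to right: at [6:10] match 'psps', group 1 = 'ps'.
`findall` collects group 1 from the one match (1 total).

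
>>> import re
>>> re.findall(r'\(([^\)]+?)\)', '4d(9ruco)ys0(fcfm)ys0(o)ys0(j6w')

['9ruco', 'fcfm', 'o']

`findall` collects group 1 from each match (3 total).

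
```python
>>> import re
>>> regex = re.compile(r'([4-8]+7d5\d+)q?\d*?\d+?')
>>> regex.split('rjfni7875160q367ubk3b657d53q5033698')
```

A non-greedy quantifier consumes as few characters as it can — just enough that the remainder of the pattern still matches from where it stops; whatever follows it matches normally.
The group in the pattern means `split` returns the separators' captures alongside the pieces.

['rjfni7875160q367ubk3b', '657d53', '033698']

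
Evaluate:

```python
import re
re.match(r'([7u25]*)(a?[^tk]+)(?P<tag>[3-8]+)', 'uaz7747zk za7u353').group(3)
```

'7'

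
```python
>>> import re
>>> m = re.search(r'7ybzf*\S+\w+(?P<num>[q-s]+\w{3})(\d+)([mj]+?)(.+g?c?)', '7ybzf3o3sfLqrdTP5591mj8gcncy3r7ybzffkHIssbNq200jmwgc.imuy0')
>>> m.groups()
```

('sbNq', '200', 'j', 'mwgc.imuy0')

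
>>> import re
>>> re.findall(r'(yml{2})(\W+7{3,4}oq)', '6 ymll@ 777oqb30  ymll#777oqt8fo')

[('ymll', '@ 777oq'), ('ymll', '#777oq')]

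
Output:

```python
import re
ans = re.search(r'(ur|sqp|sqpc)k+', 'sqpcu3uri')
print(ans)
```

`search` walks the string left to right and returns the first match it finds.
Here the pattern never matches, so the call returns None.

None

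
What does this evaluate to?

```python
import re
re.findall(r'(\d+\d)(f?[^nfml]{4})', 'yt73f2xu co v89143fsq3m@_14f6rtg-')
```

[('73', 'f2xu '), ('14', 'f6rtg')]

With 2 capturing groups, `findall` returns a 2-tuple per match.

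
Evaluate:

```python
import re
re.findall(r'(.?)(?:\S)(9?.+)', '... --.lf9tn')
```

[('.', '. --.lf9tn')]

With 2 capturing groups, `findall` returns a 2-tuple per match.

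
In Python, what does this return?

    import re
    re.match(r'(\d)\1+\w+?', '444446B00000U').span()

(0, 6)

`re.match` won't scan ahead — the pattern has to work from the very first character.
The match spans [0:6] → '444446'.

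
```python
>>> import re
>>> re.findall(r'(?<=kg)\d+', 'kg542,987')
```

Because the assertion is zero-width, the text it checks is not consumed and won't appear in the result.
No capturing groups, so `findall` returns the 1 full match string.

['542']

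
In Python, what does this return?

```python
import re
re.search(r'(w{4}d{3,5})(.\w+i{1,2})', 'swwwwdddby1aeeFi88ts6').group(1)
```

The match spans [1:16] → 'wwwwdddby1aeeFi'.
Captured: group 1 = 'wwwwddd', group 2 = 'by1aeeFi'.

'wwwwddd'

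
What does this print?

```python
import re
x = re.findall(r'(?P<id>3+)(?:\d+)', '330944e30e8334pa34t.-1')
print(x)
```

['33', '3', '33', '3']

The pattern matches one or more of a literal '3' (captured as 'id'); then one or more of a digit (non-capturing group).
Walking the string: at [0:6] match '330944', group 1 = '33'; at [7:9] match '30', group 1 = '3'; at [11:14] match '334', group 1 = '33'; at [16:18] match '34', group 1 = '3'.
Because there's exactly one group, `findall` drops the full match and keeps group 1 from each hit.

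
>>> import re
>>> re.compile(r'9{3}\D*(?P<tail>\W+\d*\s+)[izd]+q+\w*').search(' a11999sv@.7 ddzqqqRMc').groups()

Pattern: exactly 3 of the literal '9', then zero or more of a non-digit; then one or more of a non-word character, then zero or more of a digit, then one or more of whitespace (captured as 'tail'); then one or more of one of [izd], then one or more of the literal 'q', then zero or more of a word character.
`re.search` scans for the first position where the pattern succeeds.
The match spans [4:22] → '999sv@.7 ddzqqqRMc'.
Captured: group 1 = '.7 '.

('.7 ',)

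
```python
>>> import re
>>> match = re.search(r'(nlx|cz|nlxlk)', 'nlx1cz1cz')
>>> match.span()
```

(0, 3)

The match spans [0:3] → 'nlx'.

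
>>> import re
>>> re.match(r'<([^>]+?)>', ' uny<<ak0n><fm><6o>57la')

`re.match` won't scan ahead — the pattern has to work from the very first character.
Here position 0 doesn't satisfy it, so the call returns None.

None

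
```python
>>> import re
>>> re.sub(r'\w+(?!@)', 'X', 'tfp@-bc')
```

The negative lookahead/lookbehind blocks any match where the forbidden context is present.
Matches: at [0:2] → 'tf'; at [5:7] → 'bc'.
Every occurrence is swapped for 'X'.

'Xp@-X'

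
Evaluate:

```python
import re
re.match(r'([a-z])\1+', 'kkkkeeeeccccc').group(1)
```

'k'

The match spans [0:4] → 'kkkk'.
Captured: group 1 = 'k'.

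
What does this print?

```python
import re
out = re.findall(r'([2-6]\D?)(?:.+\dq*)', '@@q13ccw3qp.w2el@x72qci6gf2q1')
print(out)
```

The pattern matches a character in [2-6], then optionally a non-digit (captured); then one or more of any character, then a digit, then zero or more of the literal 'q' (non-capturing group).
Matches: at [4:29] match '3ccw3qp.w2el@x72qci6gf2q1', group 1 = '3c'.
One capturing group, so `findall` returns just the captured substring from the one match — 1 in all.

['3c']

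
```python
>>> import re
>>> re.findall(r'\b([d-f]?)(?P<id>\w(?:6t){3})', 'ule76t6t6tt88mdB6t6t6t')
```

[]

The pattern matches a word boundary (`\b`, zero-width); then optionally a character in [d-f] (captured); then a word character, then the literal '6t' repeated 3 times (captured as 'id').
With 2 capturing groups, `findall` returns a 2-tuple per match.
Nothing in the string satisfies the pattern, so the list is empty.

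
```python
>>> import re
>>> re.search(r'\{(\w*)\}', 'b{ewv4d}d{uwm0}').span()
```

(1, 8)

The match spans [1:8] → '{ewv4d}'.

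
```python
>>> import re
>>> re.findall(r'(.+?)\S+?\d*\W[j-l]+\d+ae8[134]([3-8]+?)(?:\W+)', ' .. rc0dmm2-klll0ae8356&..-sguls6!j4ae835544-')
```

[(' .. ', '56'), ('s', '5544')]

The pattern matches one or more of any character (lazy) (captured); then one or more of a non-whitespace character (lazy), then zero or more of a digit, then a non-word character; then one or more of a character in [j-l]; then one or more of a digit, then the literal 'ae8', then one of [134]; then one or more of a character in [3-8] (lazy) (captured); then one or more of a non-word character (non-capturing group).
Because the quantifier is non-greedy, it stops expanding at the earliest point where the rest of the pattern can succeed.
Matches: at [0:27] match ' .. rc0dmm2-klll0ae8356&..-', groups = (' .. ', '56'); at [27:45] match 'sguls6!j4ae835544-', groups = ('s', '5544').
Multiple groups make `findall` return tuples — one 2-tuple for each match.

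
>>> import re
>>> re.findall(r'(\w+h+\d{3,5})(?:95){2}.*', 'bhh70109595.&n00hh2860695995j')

['bhh7010']

Pattern: one or more of a word character, then one or more of a literal 'h', then 3 to 5 of a digit (captured); then the literal '95' repeated 2 times, then zero or more of any character.
Matches: at [0:29] match 'bhh70109595.&n00hh2860695995j', group 1 = 'bhh7010'.
One capturing group, so `findall` returns just the captured substring from the one match — 1 in all.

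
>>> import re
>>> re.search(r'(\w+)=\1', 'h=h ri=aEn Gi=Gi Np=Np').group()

'h=h'

A backreference is literal: `\1` must see the identical characters the first group matched.
`re.search` tries every starting position until one works.
The match spans [0:3] → 'h=h'.
Captured: group 1 = 'h'.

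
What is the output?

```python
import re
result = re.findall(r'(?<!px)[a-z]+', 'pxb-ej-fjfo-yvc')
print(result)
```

A negative assertion filters positions out without eating any characters.
`findall` yields the raw match text (4 of them) because the pattern has no groups.

['pxb', 'ej', 'fjfo', 'yvc']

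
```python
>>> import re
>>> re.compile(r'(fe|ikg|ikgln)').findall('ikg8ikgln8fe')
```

['ikg', 'ikg', 'fe']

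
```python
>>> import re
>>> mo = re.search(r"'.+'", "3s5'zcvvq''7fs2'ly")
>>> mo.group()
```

The match spans [3:16] → "'zcvvq''7fs2'".

"'zcvvq''7fs2'"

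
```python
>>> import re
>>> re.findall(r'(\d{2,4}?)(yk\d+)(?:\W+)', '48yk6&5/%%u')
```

[('48', 'yk6')]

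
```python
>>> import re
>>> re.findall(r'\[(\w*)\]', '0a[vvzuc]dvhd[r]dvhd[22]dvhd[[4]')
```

Walking the string: at [2:9] match '[vvzuc]', group 1 = 'vvzuc'; at [13:16] match '[r]', group 1 = 'r'; at [20:24] match '[22]', group 1 = '22'; at [29:32] match '[4]', group 1 = '4'.
`findall` collects group 1 from each match (4 total).

['vvzuc', 'r', '22', '4']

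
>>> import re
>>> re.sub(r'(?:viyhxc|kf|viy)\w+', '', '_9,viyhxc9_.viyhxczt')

`sub` substitutes '' at each match site.

'_9,.'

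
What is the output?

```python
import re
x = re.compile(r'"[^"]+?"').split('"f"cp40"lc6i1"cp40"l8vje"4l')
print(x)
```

['', 'cp40', 'cp40', '4l']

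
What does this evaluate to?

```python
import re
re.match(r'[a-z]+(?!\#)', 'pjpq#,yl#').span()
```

(0, 3)

With `match`, the pattern is implicitly anchored at the beginning.
The match spans [0:3] → 'pjp'.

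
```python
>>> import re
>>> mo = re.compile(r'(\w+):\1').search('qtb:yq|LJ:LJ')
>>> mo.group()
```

`\1` is not a pattern — it's the concrete string captured by group 1, re-applied verbatim.
`search` walks the string left to right and returns the first match it finds.
The match spans [7:12] → 'LJ:LJ'.
Captured: group 1 = 'LJ'.

'LJ:LJ'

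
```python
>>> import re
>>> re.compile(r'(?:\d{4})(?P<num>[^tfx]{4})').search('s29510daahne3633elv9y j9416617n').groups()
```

The match spans [1:9] → '29510daa'.
Captured: group 1 = '0daa'.

('0daa',)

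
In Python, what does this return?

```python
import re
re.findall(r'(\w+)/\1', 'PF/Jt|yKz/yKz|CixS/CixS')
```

`\1` has to match the exact text group 1 already captured.
Matches: at [6:13] match 'yKz/yKz', group 1 = 'yKz'; at [14:23] match 'CixS/CixS', group 1 = 'CixS'.
With a single group, `findall` returns only what that group captured — 2 items.

['yKz', 'CixS']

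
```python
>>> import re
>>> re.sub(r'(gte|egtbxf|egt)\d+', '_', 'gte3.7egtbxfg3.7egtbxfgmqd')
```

'_.7egtbxfg3.7egtbxfgmqd'

Matches: at [0:4] → 'gte3'.
`sub` substitutes '_' at each match site.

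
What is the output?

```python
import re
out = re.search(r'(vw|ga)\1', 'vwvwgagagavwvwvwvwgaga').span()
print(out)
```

(0, 4)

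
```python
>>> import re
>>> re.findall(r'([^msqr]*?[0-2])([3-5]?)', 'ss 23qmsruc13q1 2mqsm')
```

[(' 2', '3'), ('uc1', '3'), ('1', ''), (' 2', '')]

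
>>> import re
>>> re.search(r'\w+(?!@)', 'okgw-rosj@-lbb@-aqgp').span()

(0, 4)

`(?!…)`/`(?<!…)` only lets a position through if the neighbouring text does NOT match; no characters are consumed.
The match spans [0:4] → 'okgw'.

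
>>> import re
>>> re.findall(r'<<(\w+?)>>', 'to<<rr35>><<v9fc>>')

['rr35', 'v9fc']

Walking the string: at [2:10] match '<<rr35>>', group 1 = 'rr35'; at [10:18] match '<<v9fc>>', group 1 = 'v9fc'.
With a single group, `findall` returns only what that group captured — 2 items.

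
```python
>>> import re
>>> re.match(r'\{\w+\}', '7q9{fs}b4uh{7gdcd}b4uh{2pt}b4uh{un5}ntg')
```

`re.match` only tries the pattern at the start of the string.
Here the pattern fails at index 0, so the call returns None.

None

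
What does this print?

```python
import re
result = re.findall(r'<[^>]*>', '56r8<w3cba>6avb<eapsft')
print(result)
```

['<w3cba>']

No capturing groups, so `findall` returns the 1 full match string.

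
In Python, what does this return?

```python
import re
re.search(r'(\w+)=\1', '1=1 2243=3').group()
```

'1=1'

A backreference is literal: `\1` must see the identical characters the first group matched.
The match spans [0:3] → '1=1'.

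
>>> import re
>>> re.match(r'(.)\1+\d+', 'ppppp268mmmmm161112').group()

'ppppp268'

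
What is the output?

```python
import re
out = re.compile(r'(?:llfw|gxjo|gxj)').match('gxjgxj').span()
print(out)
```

`re.match` won't scan ahead — the pattern has to work from the very first character.
The match spans [0:3] → 'gxj'.

(0, 3)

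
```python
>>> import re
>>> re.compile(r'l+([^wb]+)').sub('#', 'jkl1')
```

'jk#'

Each match is replaced by '#'.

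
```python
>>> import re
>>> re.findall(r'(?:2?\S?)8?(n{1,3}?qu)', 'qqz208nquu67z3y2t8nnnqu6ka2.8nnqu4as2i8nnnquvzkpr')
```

['nqu', 'nnnqu', 'nnqu', 'nnnqu']

The pattern matches optionally the literal '2', then optionally a non-whitespace character (non-capturing group); then optionally a literal '8'; then 1 to 3 of a literal 'n' (lazy), then the literal 'qu' (captured).
Walking the string: at [3:9] match '208nqu', group 1 = 'nqu'; at [15:23] match '2t8nnnqu', group 1 = 'nnnqu'; at [26:33] match '2.8nnqu', group 1 = 'nnqu'; at [36:44] match '2i8nnnqu', group 1 = 'nnnqu'.
One capturing group, so `findall` returns just the captured substring from each match — 4 in all.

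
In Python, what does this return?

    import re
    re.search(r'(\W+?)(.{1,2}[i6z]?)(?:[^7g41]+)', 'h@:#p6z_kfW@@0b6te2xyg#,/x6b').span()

(1, 21)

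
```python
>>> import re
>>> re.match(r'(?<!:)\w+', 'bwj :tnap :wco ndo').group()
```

'bwj'

With `match`, the pattern is implicitly anchored at the beginning.
The match spans [0:3] → 'bwj'.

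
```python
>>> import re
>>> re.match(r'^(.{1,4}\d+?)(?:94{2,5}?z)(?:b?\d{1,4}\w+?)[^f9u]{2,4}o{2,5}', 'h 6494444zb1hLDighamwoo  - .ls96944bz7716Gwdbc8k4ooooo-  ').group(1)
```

'h 64'

The pattern matches anchored at the start of the string; then 1 to 4 of any character, then one or more of a digit (lazy) (captured); then a literal '9', then 2 to 5 of a literal '4' (lazy), then the literal 'z' (non-capturing group); then optionally the literal 'b', then 1 to 4 of a digit, then one or more of a word character (lazy) (non-capturing group); then 2 to 4 of any character except [f9u], then 2 to 5 of a literal 'o'.
`match` is anchored at position 0; if the pattern doesn't fit there, it returns None.
The match spans [0:23] → 'h 6494444zb1hLDighamwoo'.
Captured: group 1 = 'h 64'.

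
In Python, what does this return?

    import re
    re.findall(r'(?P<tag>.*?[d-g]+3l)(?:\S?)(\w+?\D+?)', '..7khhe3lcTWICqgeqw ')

The `?` after the quantifier makes it lazy — it takes as little as possible before letting the rest of the pattern try.
Multiple groups make `findall` return tuples — one 2-tuple for the one match.

[('..7khhe3l', 'TW')]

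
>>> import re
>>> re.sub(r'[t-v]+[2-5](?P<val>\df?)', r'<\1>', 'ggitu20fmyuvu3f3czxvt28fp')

'ggi<0f>myuvu3f3czx<8f>p'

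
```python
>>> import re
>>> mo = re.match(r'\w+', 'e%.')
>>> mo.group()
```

'e'

With `match`, the pattern is implicitly anchored at the beginning.
The match spans [0:1] → 'e'.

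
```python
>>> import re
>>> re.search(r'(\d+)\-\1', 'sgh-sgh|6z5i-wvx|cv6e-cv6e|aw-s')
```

None

`\1` is not a pattern — it's the concrete string captured by group 1, re-applied verbatim.
`search` walks the string left to right and returns the first match it finds.
Here nothing in the string fits, so the call returns None.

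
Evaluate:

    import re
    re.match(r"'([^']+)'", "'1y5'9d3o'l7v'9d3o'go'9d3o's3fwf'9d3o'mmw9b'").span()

`re.match` only tries the pattern at the start of the string.
The match spans [0:5] → "'1y5'".

(0, 5)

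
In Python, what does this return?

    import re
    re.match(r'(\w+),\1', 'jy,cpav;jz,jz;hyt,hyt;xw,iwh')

None

With `match`, the pattern is implicitly anchored at the beginning.
Here the string doesn't start with a match, so the call returns None.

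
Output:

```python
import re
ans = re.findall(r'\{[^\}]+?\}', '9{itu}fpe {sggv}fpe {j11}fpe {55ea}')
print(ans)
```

With no groups in the pattern, `findall` gives back each whole match — 4 here.

['{itu}', '{sggv}', '{j11}', '{55ea}']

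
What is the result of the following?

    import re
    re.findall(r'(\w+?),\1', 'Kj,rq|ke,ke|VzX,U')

['ke']

The backreference `\1` re-matches whatever the first group consumed, character for character.
Because there's exactly one group, `findall` drops the full match and keeps group 1 from the one hit.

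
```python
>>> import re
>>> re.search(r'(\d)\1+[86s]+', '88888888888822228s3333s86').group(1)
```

A backreference is literal: `\1` must see the identical characters the first group matched.
`search` walks the string left to right and returns the first match it finds.
The match spans [0:12] → '888888888888'.
Captured: group 1 = '8'.

'8'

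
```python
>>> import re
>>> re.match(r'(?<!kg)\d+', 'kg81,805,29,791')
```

None

`match` is anchored at position 0; if the pattern doesn't fit there, it returns None.
Here the pattern fails at index 0, so the call returns None.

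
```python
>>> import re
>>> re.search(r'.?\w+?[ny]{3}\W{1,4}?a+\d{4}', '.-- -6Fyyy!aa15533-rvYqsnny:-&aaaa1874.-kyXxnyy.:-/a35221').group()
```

'-6Fyyy!aa1553'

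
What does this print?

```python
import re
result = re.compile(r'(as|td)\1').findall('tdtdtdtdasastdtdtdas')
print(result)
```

`\1` has to match the exact text group 1 already captured.
One capturing group, so `findall` returns just the captured substring from each match — 4 in all.

['td', 'td', 'as', 'td']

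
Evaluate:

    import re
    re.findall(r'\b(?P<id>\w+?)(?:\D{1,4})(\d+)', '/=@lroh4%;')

[('l', '4')]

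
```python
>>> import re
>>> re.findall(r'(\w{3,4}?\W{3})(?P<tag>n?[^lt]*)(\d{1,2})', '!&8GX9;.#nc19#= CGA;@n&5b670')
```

Pattern: 3 to 4 of a word character (lazy), then exactly 3 of a non-word character (captured); then optionally a literal 'n', then zero or more of any character except [lt] (captured as 'tag'); then 1 to 2 of a digit (captured).
Scanning left to right: at [2:28] match '8GX9;.#nc19#= CGA;@n&5b670', groups = ('8GX9;.#', 'nc19#= CGA;@n&5b67', '0').
3 groups means the one result is a tuple of 3 captured strings — 1 here.

[('8GX9;.#', 'nc19#= CGA;@n&5b67', '0')]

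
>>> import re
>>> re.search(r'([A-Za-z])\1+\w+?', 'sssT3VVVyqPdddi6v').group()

'sssT'

After group 1 captures some text, `\1` only succeeds where that same text appears again.
Unlike `match`, `search` isn't anchored — it looks for the pattern anywhere in the string.
The match spans [0:4] → 'sssT'.
Captured: group 1 = 's'.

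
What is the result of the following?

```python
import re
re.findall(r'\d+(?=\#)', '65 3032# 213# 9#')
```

['3032', '213', '9']

The `(?=…)`/`(?<=…)` assertion just peeks at neighbouring text; it doesn't advance the match position.
Walking the string: at [3:7] → '3032'; at [9:12] → '213'; at [14:15] → '9'.
Since nothing is captured, `findall` lists the 3 matched substrings directly.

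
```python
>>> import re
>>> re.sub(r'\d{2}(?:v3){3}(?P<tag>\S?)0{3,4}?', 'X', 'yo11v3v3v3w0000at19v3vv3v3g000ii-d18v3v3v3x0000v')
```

The pattern matches exactly 2 of a digit, then the literal 'v3' repeated 3 times; then optionally a non-whitespace character (captured as 'tag'); then 3 to 4 of a literal '0' (lazy).
A non-greedy quantifier consumes as few characters as it can — just enough that the remainder of the pattern still matches from where it stops; whatever follows it matches normally.
Matches: at [2:14] → '11v3v3v3w000'; at [34:46] → '18v3v3v3x000'.
Every occurrence is swapped for 'X'.

'yoX0at19v3vv3v3g000ii-dX0v'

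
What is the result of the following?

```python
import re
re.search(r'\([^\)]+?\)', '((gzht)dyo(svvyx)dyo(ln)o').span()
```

(0, 7)

The match spans [0:7] → '((gzht)'.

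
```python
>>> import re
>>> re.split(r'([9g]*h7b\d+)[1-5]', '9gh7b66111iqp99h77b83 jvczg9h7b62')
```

['', '9gh7b6611', 'iqp99h77b83 jvcz', 'g9h7b6', '']

The pattern matches zero or more of one of [9g], then the literal 'h7b', then one or more of a digit (captured); then a character in [1-5].
`re.split` interleaves the captured-group text with the surrounding fragments.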